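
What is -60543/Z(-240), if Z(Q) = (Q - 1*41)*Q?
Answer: -20181/22480 ≈ -0.89773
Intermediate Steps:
Z(Q) = Q*(-41 + Q) (Z(Q) = (Q - 41)*Q = (-41 + Q)*Q = Q*(-41 + Q))
-60543/Z(-240) = -60543*(-1/(240*(-41 - 240))) = -60543/((-240*(-281))) = -60543/67440 = -60543*1/67440 = -20181/22480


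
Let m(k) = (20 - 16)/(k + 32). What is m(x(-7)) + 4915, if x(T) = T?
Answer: 122879/25 ≈ 4915.2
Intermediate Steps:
m(k) = 4/(32 + k)
m(x(-7)) + 4915 = 4/(32 - 7) + 4915 = 4/25 + 4915 = 122879/25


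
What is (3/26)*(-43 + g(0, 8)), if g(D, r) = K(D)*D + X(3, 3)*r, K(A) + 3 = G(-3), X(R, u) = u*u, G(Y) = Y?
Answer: 87/26 ≈ 3.3462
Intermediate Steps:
X(R, u) = u²
K(A) = -6 (K(A) = -3 - 3 = -6)
g(D, r) = -6*D + 9*r (g(D, r) = -6*D + 3²*r = -6*D + 9*r)
(3/26)*(-43 + g(0, 8)) = (3/26)*(-43 + (-6*0 + 9*8)) = (3*(1/26))*(-43 + (0 + 72)) = 3*(-43 + 72)/26 = (3/26)*29 = 87/26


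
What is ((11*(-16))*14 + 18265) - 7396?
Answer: 8405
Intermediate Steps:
((11*(-16))*14 + 18265) - 7396 = (-176*14 + 18265) - 7396 = (-2464 + 18265) - 7396 = 15801 - 7396 = 8405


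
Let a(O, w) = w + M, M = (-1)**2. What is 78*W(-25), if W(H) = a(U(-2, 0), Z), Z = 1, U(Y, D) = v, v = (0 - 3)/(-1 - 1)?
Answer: 156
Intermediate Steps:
M = 1
v = 3/2 (v = -3/(-2) = -3*(-1/2) = 3/2 ≈ 1.5000)
U(Y, D) = 3/2
a(O, w) = 1 + w (a(O, w) = w + 1 = 1 + w)
W(H) = 2 (W(H) = 1 + 1 = 2)
78*W(-25) = 78*2 = 156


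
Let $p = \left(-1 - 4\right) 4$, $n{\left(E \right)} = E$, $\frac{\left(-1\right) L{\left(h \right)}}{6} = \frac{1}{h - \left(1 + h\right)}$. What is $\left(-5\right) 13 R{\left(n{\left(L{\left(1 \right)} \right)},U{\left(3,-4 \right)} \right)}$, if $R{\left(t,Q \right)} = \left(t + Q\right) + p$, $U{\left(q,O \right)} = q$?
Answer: $715$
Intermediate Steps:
$L{\left(h \right)} = 6$ ($L{\left(h \right)} = - \frac{6}{h - \left(1 + h\right)} = - \frac{6}{-1} = \left(-6\right) \left(-1\right) = 6$)
$p = -20$ ($p = \left(-5\right) 4 = -20$)
$R{\left(t,Q \right)} = -20 + Q + t$ ($R{\left(t,Q \right)} = \left(t + Q\right) - 20 = \left(Q + t\right) - 20 = -20 + Q + t$)
$\left(-5\right) 13 R{\left(n{\left(L{\left(1 \right)} \right)},U{\left(3,-4 \right)} \right)} = \left(-5\right) 13 \left(-20 + 3 + 6\right) = \left(-65\right) \left(-11\right) = 715$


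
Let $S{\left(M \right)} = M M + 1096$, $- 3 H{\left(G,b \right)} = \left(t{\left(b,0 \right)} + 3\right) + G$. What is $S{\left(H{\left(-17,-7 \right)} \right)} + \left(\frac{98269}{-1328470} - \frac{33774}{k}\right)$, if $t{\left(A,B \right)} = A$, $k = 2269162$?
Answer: $\frac{1725675132111971}{1507256821070} \approx 1144.9$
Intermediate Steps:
$H{\left(G,b \right)} = -1 - \frac{G}{3} - \frac{b}{3}$ ($H{\left(G,b \right)} = - \frac{\left(b + 3\right) + G}{3} = - \frac{\left(3 + b\right) + G}{3} = - \frac{3 + G + b}{3} = -1 - \frac{G}{3} - \frac{b}{3}$)
$S{\left(M \right)} = 1096 + M^{2}$ ($S{\left(M \right)} = M^{2} + 1096 = 1096 + M^{2}$)
$S{\left(H{\left(-17,-7 \right)} \right)} + \left(\frac{98269}{-1328470} - \frac{33774}{k}\right) = \left(1096 + \left(-1 - - \frac{17}{3} - - \frac{7}{3}\right)^{2}\right) + \left(\frac{98269}{-1328470} - \frac{33774}{2269162}\right) = \left(1096 + \left(-1 + \frac{17}{3} + \frac{7}{3}\right)^{2}\right) + \left(98269 \left(- \frac{1}{1328470}\right) - \frac{16887}{1134581}\right) = \left(1096 + 7^{2}\right) - \frac{133928013179}{1507256821070} = \left(1096 + 49\right) - \frac{133928013179}{1507256821070} = 1145 - \frac{133928013179}{1507256821070} = \frac{1725675132111971}{1507256821070}$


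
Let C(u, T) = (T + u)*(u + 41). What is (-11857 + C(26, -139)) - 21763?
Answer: -41191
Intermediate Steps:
C(u, T) = (41 + u)*(T + u) (C(u, T) = (T + u)*(41 + u) = (41 + u)*(T + u))
(-11857 + C(26, -139)) - 21763 = (-11857 + (26**2 + 41*(-139) + 41*26 - 139*26)) - 21763 = (-11857 + (676 - 5699 + 1066 - 3614)) - 21763 = (-11857 - 7571) - 21763 = -19428 - 21763 = -41191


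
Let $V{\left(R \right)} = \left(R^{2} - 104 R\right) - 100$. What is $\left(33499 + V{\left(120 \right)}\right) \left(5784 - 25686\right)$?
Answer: $-702918738$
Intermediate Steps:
$V{\left(R \right)} = -100 + R^{2} - 104 R$
$\left(33499 + V{\left(120 \right)}\right) \left(5784 - 25686\right) = \left(33499 - \left(12580 - 14400\right)\right) \left(5784 - 25686\right) = \left(33499 - -1820\right) \left(-19902\right) = \left(33499 + 1820\right) \left(-19902\right) = 35319 \left(-19902\right) = -702918738$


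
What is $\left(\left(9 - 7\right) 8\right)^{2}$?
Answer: $256$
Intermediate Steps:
$\left(\left(9 - 7\right) 8\right)^{2} = \left(2 \cdot 8\right)^{2} = 16^{2} = 256$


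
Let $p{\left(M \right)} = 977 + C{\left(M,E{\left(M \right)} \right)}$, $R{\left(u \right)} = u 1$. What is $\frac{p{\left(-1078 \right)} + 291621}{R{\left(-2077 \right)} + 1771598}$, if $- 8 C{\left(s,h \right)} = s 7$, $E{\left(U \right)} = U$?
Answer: $\frac{1174165}{7078084} \approx 0.16589$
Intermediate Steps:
$R{\left(u \right)} = u$
$C{\left(s,h \right)} = - \frac{7 s}{8}$ ($C{\left(s,h \right)} = - \frac{s 7}{8} = - \frac{7 s}{8}$)
$p{\left(M \right)} = 977 - \frac{7 M}{8}$
$\frac{p{\left(-1078 \right)} + 291621}{R{\left(-2077 \right)} + 1771598} = \frac{\left(977 - - \frac{3773}{4}\right) + 291621}{-2077 + 1771598} = \frac{\left(977 + \frac{3773}{4}\right) + 291621}{1769521} = \left(\frac{7681}{4} + 291621\right) \frac{1}{1769521} = \frac{1174165}{4} \cdot \frac{1}{1769521} = \frac{1174165}{7078084}$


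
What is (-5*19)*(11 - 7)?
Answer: -380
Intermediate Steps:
(-5*19)*(11 - 7) = -95*4 = -380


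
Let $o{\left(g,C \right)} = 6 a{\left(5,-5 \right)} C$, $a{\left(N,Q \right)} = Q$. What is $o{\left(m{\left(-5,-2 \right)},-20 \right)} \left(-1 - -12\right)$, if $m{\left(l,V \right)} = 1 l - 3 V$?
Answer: $6600$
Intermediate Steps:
$m{\left(l,V \right)} = l - 3 V$
$o{\left(g,C \right)} = - 30 C$ ($o{\left(g,C \right)} = 6 \left(-5\right) C = - 30 C$)
$o{\left(m{\left(-5,-2 \right)},-20 \right)} \left(-1 - -12\right) = \left(-30\right) \left(-20\right) \left(-1 - -12\right) = 600 \left(-1 + 12\right) = 600 \cdot 11 = 6600$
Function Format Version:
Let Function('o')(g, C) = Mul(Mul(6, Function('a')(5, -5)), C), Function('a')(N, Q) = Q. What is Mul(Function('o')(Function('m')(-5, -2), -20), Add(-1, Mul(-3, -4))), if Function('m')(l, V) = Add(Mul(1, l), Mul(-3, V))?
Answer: 6600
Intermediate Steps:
Function('m')(l, V) = Add(l, Mul(-3, V))
Function('o')(g, C) = Mul(-30, C) (Function('o')(g, C) = Mul(Mul(6, -5), C) = Mul(-30, C))
Mul(Function('o')(Function('m')(-5, -2), -20), Add(-1, Mul(-3, -4))) = Mul(Mul(-30, -20), Add(-1, Mul(-3, -4))) = Mul(600, Add(-1, 12)) = Mul(600, 11) = 6600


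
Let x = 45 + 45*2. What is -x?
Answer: -135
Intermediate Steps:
x = 135 (x = 45 + 90 = 135)
-x = -1*135 = -135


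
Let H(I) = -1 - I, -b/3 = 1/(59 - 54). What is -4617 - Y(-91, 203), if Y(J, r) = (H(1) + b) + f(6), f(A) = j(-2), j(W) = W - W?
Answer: -23072/5 ≈ -4614.4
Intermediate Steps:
b = -⅗ (b = -3/(59 - 54) = -3/5 = -3*⅕ = -⅗ ≈ -0.60000)
j(W) = 0
f(A) = 0
Y(J, r) = -13/5 (Y(J, r) = ((-1 - 1*1) - ⅗) + 0 = ((-1 - 1) - ⅗) + 0 = (-2 - ⅗) + 0 = -13/5 + 0 = -13/5)
-4617 - Y(-91, 203) = -4617 - 1*(-13/5) = -4617 + 13/5 = -23072/5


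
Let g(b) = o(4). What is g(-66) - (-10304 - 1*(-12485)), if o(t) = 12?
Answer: -2169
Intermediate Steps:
g(b) = 12
g(-66) - (-10304 - 1*(-12485)) = 12 - (-10304 - 1*(-12485)) = 12 - (-10304 + 12485) = 12 - 1*2181 = 12 - 2181 = -2169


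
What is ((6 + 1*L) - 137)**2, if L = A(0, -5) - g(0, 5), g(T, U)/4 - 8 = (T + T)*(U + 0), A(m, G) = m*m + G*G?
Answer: 19044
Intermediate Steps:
A(m, G) = G**2 + m**2 (A(m, G) = m**2 + G**2 = G**2 + m**2)
g(T, U) = 32 + 8*T*U (g(T, U) = 32 + 4*((T + T)*(U + 0)) = 32 + 4*((2*T)*U) = 32 + 4*(2*T*U) = 32 + 8*T*U)
L = -7 (L = ((-5)**2 + 0**2) - (32 + 8*0*5) = (25 + 0) - (32 + 0) = 25 - 1*32 = 25 - 32 = -7)
((6 + 1*L) - 137)**2 = ((6 + 1*(-7)) - 137)**2 = ((6 - 7) - 137)**2 = (-1 - 137)**2 = (-138)**2 = 19044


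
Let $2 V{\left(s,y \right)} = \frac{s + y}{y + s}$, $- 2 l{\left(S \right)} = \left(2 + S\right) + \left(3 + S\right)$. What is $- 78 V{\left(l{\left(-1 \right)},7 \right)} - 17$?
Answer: $-56$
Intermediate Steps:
$l{\left(S \right)} = - \frac{5}{2} - S$ ($l{\left(S \right)} = - \frac{\left(2 + S\right) + \left(3 + S\right)}{2} = - \frac{5 + 2 S}{2} = - \frac{5}{2} - S$)
$V{\left(s,y \right)} = \frac{1}{2}$ ($V{\left(s,y \right)} = \frac{\left(s + y\right) \frac{1}{y + s}}{2} = \frac{\left(s + y\right) \frac{1}{s + y}}{2} = \frac{1}{2} \cdot 1 = \frac{1}{2}$)
$- 78 V{\left(l{\left(-1 \right)},7 \right)} - 17 = \left(-78\right) \frac{1}{2} - 17 = -39 - 17 = -56$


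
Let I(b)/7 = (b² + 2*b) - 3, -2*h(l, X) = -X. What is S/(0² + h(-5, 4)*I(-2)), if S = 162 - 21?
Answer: -47/14 ≈ -3.3571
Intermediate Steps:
h(l, X) = X/2 (h(l, X) = -(-1)*X/2 = X/2)
I(b) = -21 + 7*b² + 14*b (I(b) = 7*((b² + 2*b) - 3) = 7*(-3 + b² + 2*b) = -21 + 7*b² + 14*b)
S = 141
S/(0² + h(-5, 4)*I(-2)) = 141/(0² + ((½)*4)*(-21 + 7*(-2)² + 14*(-2))) = 141/(0 + 2*(-21 + 7*4 - 28)) = 141/(0 + 2*(-21 + 28 - 28)) = 141/(0 + 2*(-21)) = 141/(0 - 42) = 141/(-42) = -1/42*141 = -47/14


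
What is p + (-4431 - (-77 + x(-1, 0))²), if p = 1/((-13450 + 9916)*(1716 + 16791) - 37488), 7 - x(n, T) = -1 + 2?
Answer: -619859292673/65441226 ≈ -9472.0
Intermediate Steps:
x(n, T) = 6 (x(n, T) = 7 - (-1 + 2) = 7 - 1*1 = 7 - 1 = 6)
p = -1/65441226 (p = 1/(-3534*18507 - 37488) = 1/(-65403738 - 37488) = 1/(-65441226) = -1/65441226 ≈ -1.5281e-8)
p + (-4431 - (-77 + x(-1, 0))²) = -1/65441226 + (-4431 - (-77 + 6)²) = -1/65441226 + (-4431 - 1*(-71)²) = -1/65441226 + (-4431 - 1*5041) = -1/65441226 + (-4431 - 5041) = -1/65441226 - 9472 = -619859292673/65441226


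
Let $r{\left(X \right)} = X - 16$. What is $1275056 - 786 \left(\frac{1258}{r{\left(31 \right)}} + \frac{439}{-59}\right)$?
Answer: $\frac{358420626}{295} \approx 1.215 \cdot 10^{6}$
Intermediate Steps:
$r{\left(X \right)} = -16 + X$
$1275056 - 786 \left(\frac{1258}{r{\left(31 \right)}} + \frac{439}{-59}\right) = 1275056 - 786 \left(\frac{1258}{-16 + 31} + \frac{439}{-59}\right) = 1275056 - 786 \left(\frac{1258}{15} + 439 \left(- \frac{1}{59}\right)\right) = 1275056 - 786 \left(1258 \cdot \frac{1}{15} - \frac{439}{59}\right) = 1275056 - 786 \left(\frac{1258}{15} - \frac{439}{59}\right) = 1275056 - \frac{17720894}{295} = \frac{358420626}{295}$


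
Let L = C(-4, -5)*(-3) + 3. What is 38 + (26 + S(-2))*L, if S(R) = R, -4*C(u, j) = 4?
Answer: 182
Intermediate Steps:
C(u, j) = -1 (C(u, j) = -1/4*4 = -1)
L = 6 (L = -1*(-3) + 3 = 3 + 3 = 6)
38 + (26 + S(-2))*L = 38 + (26 - 2)*6 = 38 + 24*6 = 38 + 144 = 182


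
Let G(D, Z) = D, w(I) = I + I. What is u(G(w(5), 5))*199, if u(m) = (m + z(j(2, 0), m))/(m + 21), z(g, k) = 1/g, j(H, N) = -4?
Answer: 7761/124 ≈ 62.589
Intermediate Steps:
w(I) = 2*I
u(m) = (-1/4 + m)/(21 + m) (u(m) = (m + 1/(-4))/(m + 21) = (m - 1/4)/(21 + m) = (-1/4 + m)/(21 + m))
u(G(w(5), 5))*199 = ((-1/4 + 2*5)/(21 + 2*5))*199 = ((-1/4 + 10)/(21 + 10))*199 = ((39/4)/31)*199 = ((1/31)*(39/4))*199 = (39/124)*199 = 7761/124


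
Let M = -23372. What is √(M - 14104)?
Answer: 6*I*√1041 ≈ 193.59*I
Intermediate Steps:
√(M - 14104) = √(-23372 - 14104) = √(-37476) = 6*I*√1041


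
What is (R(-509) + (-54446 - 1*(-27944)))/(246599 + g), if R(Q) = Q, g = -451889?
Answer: 27011/205290 ≈ 0.13157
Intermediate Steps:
(R(-509) + (-54446 - 1*(-27944)))/(246599 + g) = (-509 + (-54446 - 1*(-27944)))/(246599 - 451889) = (-509 + (-54446 + 27944))/(-205290) = (-509 - 26502)*(-1/205290) = -27011*(-1/205290) = 27011/205290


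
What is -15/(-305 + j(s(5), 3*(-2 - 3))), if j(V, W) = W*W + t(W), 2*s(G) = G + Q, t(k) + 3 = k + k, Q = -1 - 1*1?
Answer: 15/113 ≈ 0.13274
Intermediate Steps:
Q = -2 (Q = -1 - 1 = -2)
t(k) = -3 + 2*k (t(k) = -3 + (k + k) = -3 + 2*k)
s(G) = -1 + G/2 (s(G) = (G - 2)/2 = (-2 + G)/2 = -1 + G/2)
j(V, W) = -3 + W**2 + 2*W (j(V, W) = W*W + (-3 + 2*W) = W**2 + (-3 + 2*W) = -3 + W**2 + 2*W)
-15/(-305 + j(s(5), 3*(-2 - 3))) = -15/(-305 + (-3 + (3*(-2 - 3))**2 + 2*(3*(-2 - 3)))) = -15/(-305 + (-3 + (3*(-5))**2 + 2*(3*(-5)))) = -15/(-305 + (-3 + (-15)**2 + 2*(-15))) = -15/(-305 + (-3 + 225 - 30)) = -15/(-305 + 192) = -15/(-113) = -1/113*(-15) = 15/113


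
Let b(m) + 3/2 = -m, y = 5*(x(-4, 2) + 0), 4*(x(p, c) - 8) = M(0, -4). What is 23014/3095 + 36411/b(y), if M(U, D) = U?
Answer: -223473928/256885 ≈ -869.94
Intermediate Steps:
x(p, c) = 8 (x(p, c) = 8 + (1/4)*0 = 8 + 0 = 8)
y = 40 (y = 5*(8 + 0) = 5*8 = 40)
b(m) = -3/2 - m
23014/3095 + 36411/b(y) = 23014/3095 + 36411/(-3/2 - 1*40) = 23014*(1/3095) + 36411/(-3/2 - 40) = 23014/3095 + 36411/(-83/2) = 23014/3095 + 36411*(-2/83) = 23014/3095 - 72822/83 = -223473928/256885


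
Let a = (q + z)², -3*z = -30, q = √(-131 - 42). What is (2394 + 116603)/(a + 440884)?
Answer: 52455186567/194314406921 - 2379940*I*√173/194314406921 ≈ 0.26995 - 0.0001611*I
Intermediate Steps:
q = I*√173 (q = √(-173) = I*√173 ≈ 13.153*I)
z = 10 (z = -⅓*(-30) = 10)
a = (10 + I*√173)² (a = (I*√173 + 10)² = (10 + I*√173)² ≈ -73.0 + 263.06*I)
(2394 + 116603)/(a + 440884) = (2394 + 116603)/((10 + I*√173)² + 440884) = 118997/(440884 + (10 + I*√173)²)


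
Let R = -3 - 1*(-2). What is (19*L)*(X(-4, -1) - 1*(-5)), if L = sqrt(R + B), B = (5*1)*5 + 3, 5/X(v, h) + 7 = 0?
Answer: 1710*sqrt(3)/7 ≈ 423.12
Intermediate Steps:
X(v, h) = -5/7 (X(v, h) = 5/(-7 + 0) = 5/(-7) = 5*(-1/7) = -5/7)
R = -1 (R = -3 + 2 = -1)
B = 28 (B = 5*5 + 3 = 25 + 3 = 28)
L = 3*sqrt(3) (L = sqrt(-1 + 28) = sqrt(27) = 3*sqrt(3) ≈ 5.1962)
(19*L)*(X(-4, -1) - 1*(-5)) = (19*(3*sqrt(3)))*(-5/7 - 1*(-5)) = (57*sqrt(3))*(-5/7 + 5) = (57*sqrt(3))*(30/7) = 1710*sqrt(3)/7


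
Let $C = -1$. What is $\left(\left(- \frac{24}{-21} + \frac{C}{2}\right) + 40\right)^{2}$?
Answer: $\frac{323761}{196} \approx 1651.8$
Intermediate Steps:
$\left(\left(- \frac{24}{-21} + \frac{C}{2}\right) + 40\right)^{2} = \left(\left(- \frac{24}{-21} - \frac{1}{2}\right) + 40\right)^{2} = \left(\left(\left(-24\right) \left(- \frac{1}{21}\right) - \frac{1}{2}\right) + 40\right)^{2} = \left(\left(\frac{8}{7} - \frac{1}{2}\right) + 40\right)^{2} = \left(\frac{9}{14} + 40\right)^{2} = \left(\frac{569}{14}\right)^{2} = \frac{323761}{196}$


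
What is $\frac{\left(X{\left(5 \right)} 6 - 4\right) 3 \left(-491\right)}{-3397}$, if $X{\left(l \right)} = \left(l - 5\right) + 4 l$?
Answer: $\frac{170868}{3397} \approx 50.3$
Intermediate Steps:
$X{\left(l \right)} = -5 + 5 l$ ($X{\left(l \right)} = \left(-5 + l\right) + 4 l = -5 + 5 l$)
$\frac{\left(X{\left(5 \right)} 6 - 4\right) 3 \left(-491\right)}{-3397} = \frac{\left(\left(-5 + 5 \cdot 5\right) 6 - 4\right) 3 \left(-491\right)}{-3397} = \left(\left(-5 + 25\right) 6 - 4\right) 3 \left(-491\right) \left(- \frac{1}{3397}\right) = \left(20 \cdot 6 - 4\right) 3 \left(-491\right) \left(- \frac{1}{3397}\right) = \left(120 - 4\right) 3 \left(-491\right) \left(- \frac{1}{3397}\right) = 116 \cdot 3 \left(-491\right) \left(- \frac{1}{3397}\right) = 348 \left(-491\right) \left(- \frac{1}{3397}\right) = \left(-170868\right) \left(- \frac{1}{3397}\right) = \frac{170868}{3397}$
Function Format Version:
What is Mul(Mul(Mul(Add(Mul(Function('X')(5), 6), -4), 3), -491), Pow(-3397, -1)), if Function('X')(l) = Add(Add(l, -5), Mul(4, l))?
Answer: Rational(170868, 3397) ≈ 50.300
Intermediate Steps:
Function('X')(l) = Add(-5, Mul(5, l)) (Function('X')(l) = Add(Add(-5, l), Mul(4, l)) = Add(-5, Mul(5, l)))
Mul(Mul(Mul(Add(Mul(Function('X')(5), 6), -4), 3), -491), Pow(-3397, -1)) = Mul(Mul(Mul(Add(Mul(Add(-5, Mul(5, 5)), 6), -4), 3), -491), Pow(-3397, -1)) = Mul(Mul(Mul(Add(Mul(Add(-5, 25), 6), -4), 3), -491), Rational(-1, 3397)) = Mul(Mul(Mul(Add(Mul(20, 6), -4), 3), -491), Rational(-1, 3397)) = Mul(Mul(Mul(Add(120, -4), 3), -491), Rational(-1, 3397)) = Mul(Mul(Mul(116, 3), -491), Rational(-1, 3397)) = Mul(Mul(348, -491), Rational(-1, 3397)) = Mul(-170868, Rational(-1, 3397)) = Rational(170868, 3397)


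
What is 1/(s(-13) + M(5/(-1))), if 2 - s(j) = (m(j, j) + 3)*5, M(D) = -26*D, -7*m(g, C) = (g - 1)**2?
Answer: 1/257 ≈ 0.0038911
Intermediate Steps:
m(g, C) = -(-1 + g)**2/7 (m(g, C) = -(g - 1)**2/7 = -(-1 + g)**2/7)
s(j) = -13 + 5*(-1 + j)**2/7 (s(j) = 2 - (-(-1 + j)**2/7 + 3)*5 = 2 - (3 - (-1 + j)**2/7)*5 = 2 - (15 - 5*(-1 + j)**2/7) = 2 + (-15 + 5*(-1 + j)**2/7) = -13 + 5*(-1 + j)**2/7)
1/(s(-13) + M(5/(-1))) = 1/((-13 + 5*(-1 - 13)**2/7) - 130/(-1)) = 1/((-13 + (5/7)*(-14)**2) - 130*(-1)) = 1/((-13 + (5/7)*196) - 26*(-5)) = 1/((-13 + 140) + 130) = 1/(127 + 130) = 1/257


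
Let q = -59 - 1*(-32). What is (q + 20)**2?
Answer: 49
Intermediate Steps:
q = -27 (q = -59 + 32 = -27)
(q + 20)**2 = (-27 + 20)**2 = (-7)**2 = 49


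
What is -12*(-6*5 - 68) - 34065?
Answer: -32889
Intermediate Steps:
-12*(-6*5 - 68) - 34065 = -12*(-30 - 68) - 34065 = -12*(-98) - 34065 = 1176 - 34065 = -32889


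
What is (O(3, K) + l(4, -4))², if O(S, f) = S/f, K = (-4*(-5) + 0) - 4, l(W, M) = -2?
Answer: 841/256 ≈ 3.2852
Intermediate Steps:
K = 16 (K = (20 + 0) - 4 = 20 - 4 = 16)
(O(3, K) + l(4, -4))² = (3/16 - 2)² = (-29/16)² = 841/256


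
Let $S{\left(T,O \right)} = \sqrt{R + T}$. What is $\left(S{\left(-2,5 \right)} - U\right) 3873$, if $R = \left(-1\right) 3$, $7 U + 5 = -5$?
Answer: $\frac{38730}{7} + 3873 i \sqrt{5} \approx 5532.9 + 8660.3 i$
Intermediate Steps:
$U = - \frac{10}{7}$ ($U = - \frac{5}{7} + \frac{1}{7} \left(-5\right) = - \frac{5}{7} - \frac{5}{7} = - \frac{10}{7} \approx -1.4286$)
$R = -3$
$S{\left(T,O \right)} = \sqrt{-3 + T}$
$\left(S{\left(-2,5 \right)} - U\right) 3873 = \left(\sqrt{-3 - 2} - - \frac{10}{7}\right) 3873 = \left(\sqrt{-5} + \frac{10}{7}\right) 3873 = \left(i \sqrt{5} + \frac{10}{7}\right) 3873 = \left(\frac{10}{7} + i \sqrt{5}\right) 3873 = \frac{38730}{7} + 3873 i \sqrt{5}$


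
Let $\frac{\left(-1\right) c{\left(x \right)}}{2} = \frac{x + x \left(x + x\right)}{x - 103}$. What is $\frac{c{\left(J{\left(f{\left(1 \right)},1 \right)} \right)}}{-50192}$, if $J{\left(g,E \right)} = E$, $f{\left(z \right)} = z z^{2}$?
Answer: $- \frac{1}{853264} \approx -1.172 \cdot 10^{-6}$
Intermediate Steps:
$f{\left(z \right)} = z^{3}$
$c{\left(x \right)} = - \frac{2 \left(x + 2 x^{2}\right)}{-103 + x}$ ($c{\left(x \right)} = - 2 \frac{x + x \left(x + x\right)}{x - 103} = - 2 \frac{x + x 2 x}{-103 + x} = - 2 \frac{x + 2 x^{2}}{-103 + x} = - \frac{2 \left(x + 2 x^{2}\right)}{-103 + x}$)
$\frac{c{\left(J{\left(f{\left(1 \right)},1 \right)} \right)}}{-50192} = \frac{\left(-2\right) 1 \frac{1}{-103 + 1} \left(1 + 2 \cdot 1\right)}{-50192} = \left(-2\right) 1 \frac{1}{-102} \left(1 + 2\right) \left(- \frac{1}{50192}\right) = \left(-2\right) 1 \left(- \frac{1}{102}\right) 3 \left(- \frac{1}{50192}\right) = \frac{1}{17} \left(- \frac{1}{50192}\right) = - \frac{1}{853264}$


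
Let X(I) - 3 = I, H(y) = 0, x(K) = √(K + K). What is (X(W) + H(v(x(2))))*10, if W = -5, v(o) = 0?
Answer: -20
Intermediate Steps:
x(K) = √2*√K (x(K) = √(2*K) = √2*√K)
X(I) = 3 + I
(X(W) + H(v(x(2))))*10 = ((3 - 5) + 0)*10 = (-2 + 0)*10 = -2*10 = -20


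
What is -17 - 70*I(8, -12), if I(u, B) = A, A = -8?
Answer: 543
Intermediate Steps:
I(u, B) = -8
-17 - 70*I(8, -12) = -17 - 70*(-8) = -17 + 560 = 543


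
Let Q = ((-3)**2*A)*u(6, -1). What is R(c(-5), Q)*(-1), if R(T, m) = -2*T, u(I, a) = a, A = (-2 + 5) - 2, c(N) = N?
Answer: -10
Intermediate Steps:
A = 1 (A = 3 - 2 = 1)
Q = -9 (Q = ((-3)**2*1)*(-1) = (9*1)*(-1) = 9*(-1) = -9)
R(c(-5), Q)*(-1) = -2*(-5)*(-1) = 10*(-1) = -10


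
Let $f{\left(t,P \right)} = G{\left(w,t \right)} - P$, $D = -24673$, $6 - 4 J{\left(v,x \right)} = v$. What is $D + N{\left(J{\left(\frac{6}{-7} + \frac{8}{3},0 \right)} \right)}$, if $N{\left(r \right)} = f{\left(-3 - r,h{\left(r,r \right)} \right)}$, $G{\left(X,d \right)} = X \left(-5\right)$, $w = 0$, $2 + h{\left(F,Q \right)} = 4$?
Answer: $-24675$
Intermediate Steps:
$h{\left(F,Q \right)} = 2$ ($h{\left(F,Q \right)} = -2 + 4 = 2$)
$J{\left(v,x \right)} = \frac{3}{2} - \frac{v}{4}$
$G{\left(X,d \right)} = - 5 X$
$f{\left(t,P \right)} = - P$ ($f{\left(t,P \right)} = \left(-5\right) 0 - P = 0 - P = - P$)
$N{\left(r \right)} = -2$ ($N{\left(r \right)} = \left(-1\right) 2 = -2$)
$D + N{\left(J{\left(\frac{6}{-7} + \frac{8}{3},0 \right)} \right)} = -24673 - 2 = -24675$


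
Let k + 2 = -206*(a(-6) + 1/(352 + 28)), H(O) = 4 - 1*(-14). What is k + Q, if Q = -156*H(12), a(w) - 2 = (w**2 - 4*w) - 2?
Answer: -2882403/190 ≈ -15171.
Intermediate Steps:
a(w) = w**2 - 4*w (a(w) = 2 + ((w**2 - 4*w) - 2) = 2 + (-2 + w**2 - 4*w) = w**2 - 4*w)
H(O) = 18 (H(O) = 4 + 14 = 18)
k = -2348883/190 (k = -2 - 206*(-6*(-4 - 6) + 1/(352 + 28)) = -2 - 206*(-6*(-10) + 1/380) = -2 - 206*(60 + 1/380) = -2 - 206*22801/380 = -2 - 2348503/190 = -2348883/190 ≈ -12363.)
Q = -2808 (Q = -156*18 = -2808)
k + Q = -2348883/190 - 2808 = -2882403/190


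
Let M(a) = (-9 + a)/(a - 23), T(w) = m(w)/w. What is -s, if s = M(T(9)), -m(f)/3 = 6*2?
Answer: -13/27 ≈ -0.48148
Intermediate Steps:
m(f) = -36 (m(f) = -18*2 = -3*12 = -36)
T(w) = -36/w
M(a) = (-9 + a)/(-23 + a)
s = 13/27 (s = (-9 - 36/9)/(-23 - 36/9) = (-9 - 36*⅑)/(-23 - 36*⅑) = (-9 - 4)/(-23 - 4) = -13/(-27) = -1/27*(-13) = 13/27 ≈ 0.48148)
-s = -1*13/27 = -13/27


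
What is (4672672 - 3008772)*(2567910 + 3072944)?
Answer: 9385816970600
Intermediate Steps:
(4672672 - 3008772)*(2567910 + 3072944) = 1663900*5640854 = 9385816970600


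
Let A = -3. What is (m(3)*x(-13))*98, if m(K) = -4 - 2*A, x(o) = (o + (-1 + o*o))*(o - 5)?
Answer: -546840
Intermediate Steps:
x(o) = (-5 + o)*(-1 + o + o²) (x(o) = (o + (-1 + o²))*(-5 + o) = (-1 + o + o²)*(-5 + o) = (-5 + o)*(-1 + o + o²))
m(K) = 2 (m(K) = -4 - 2*(-3) = -4 + 6 = 2)
(m(3)*x(-13))*98 = (2*(5 + (-13)³ - 6*(-13) - 4*(-13)²))*98 = (2*(5 - 2197 + 78 - 4*169))*98 = (2*(5 - 2197 + 78 - 676))*98 = (2*(-2790))*98 = -5580*98 = -546840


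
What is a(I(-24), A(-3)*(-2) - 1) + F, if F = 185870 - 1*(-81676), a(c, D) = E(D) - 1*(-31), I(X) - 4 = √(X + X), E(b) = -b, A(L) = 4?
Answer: 267586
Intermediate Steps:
I(X) = 4 + √2*√X (I(X) = 4 + √(X + X) = 4 + √(2*X) = 4 + √2*√X)
a(c, D) = 31 - D (a(c, D) = -D - 1*(-31) = -D + 31 = 31 - D)
F = 267546 (F = 185870 + 81676 = 267546)
a(I(-24), A(-3)*(-2) - 1) + F = (31 - (4*(-2) - 1)) + 267546 = (31 - (-8 - 1)) + 267546 = (31 - 1*(-9)) + 267546 = (31 + 9) + 267546 = 40 + 267546 = 267586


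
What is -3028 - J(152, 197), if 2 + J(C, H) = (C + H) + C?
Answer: -3527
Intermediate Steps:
J(C, H) = -2 + H + 2*C (J(C, H) = -2 + ((C + H) + C) = -2 + (H + 2*C) = -2 + H + 2*C)
-3028 - J(152, 197) = -3028 - (-2 + 197 + 2*152) = -3028 - (-2 + 197 + 304) = -3028 - 1*499 = -3028 - 499 = -3527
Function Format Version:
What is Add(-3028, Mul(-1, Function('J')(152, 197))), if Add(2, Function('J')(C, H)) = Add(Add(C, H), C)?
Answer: -3527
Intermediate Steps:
Function('J')(C, H) = Add(-2, H, Mul(2, C)) (Function('J')(C, H) = Add(-2, Add(Add(C, H), C)) = Add(-2, Add(H, Mul(2, C))) = Add(-2, H, Mul(2, C)))
Add(-3028, Mul(-1, Function('J')(152, 197))) = Add(-3028, Mul(-1, Add(-2, 197, Mul(2, 152)))) = Add(-3028, Mul(-1, Add(-2, 197, 304))) = Add(-3028, Mul(-1, 499)) = Add(-3028, -499) = -3527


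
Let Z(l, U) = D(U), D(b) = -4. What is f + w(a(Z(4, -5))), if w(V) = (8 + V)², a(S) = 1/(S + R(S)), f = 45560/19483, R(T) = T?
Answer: 80243867/1246912 ≈ 64.354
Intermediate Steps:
f = 45560/19483 (f = 45560*(1/19483) = 45560/19483 ≈ 2.3384)
Z(l, U) = -4
a(S) = 1/(2*S) (a(S) = 1/(S + S) = 1/(2*S))
f + w(a(Z(4, -5))) = 45560/19483 + (8 + (½)/(-4))² = 45560/19483 + (8 + (½)*(-¼))² = 45560/19483 + (8 - ⅛)² = 45560/19483 + (63/8)² = 45560/19483 + 3969/64 = 80243867/1246912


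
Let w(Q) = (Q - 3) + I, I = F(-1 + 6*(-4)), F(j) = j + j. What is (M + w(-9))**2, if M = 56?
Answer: 36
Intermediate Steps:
F(j) = 2*j
I = -50 (I = 2*(-1 + 6*(-4)) = 2*(-1 - 24) = 2*(-25) = -50)
w(Q) = -53 + Q (w(Q) = (Q - 3) - 50 = (-3 + Q) - 50 = -53 + Q)
(M + w(-9))**2 = (56 + (-53 - 9))**2 = (56 - 62)**2 = (-6)**2 = 36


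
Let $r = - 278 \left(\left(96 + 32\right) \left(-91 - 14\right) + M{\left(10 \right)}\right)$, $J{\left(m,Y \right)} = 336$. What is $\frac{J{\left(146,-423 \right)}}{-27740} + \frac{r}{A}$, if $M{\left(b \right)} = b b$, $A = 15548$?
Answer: $\frac{279535654}{1172015} \approx 238.51$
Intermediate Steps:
$M{\left(b \right)} = b^{2}$
$r = 3708520$ ($r = - 278 \left(\left(96 + 32\right) \left(-91 - 14\right) + 10^{2}\right) = - 278 \left(128 \left(-105\right) + 100\right) = - 278 \left(-13440 + 100\right) = \left(-278\right) \left(-13340\right) = 3708520$)
$\frac{J{\left(146,-423 \right)}}{-27740} + \frac{r}{A} = \frac{336}{-27740} + \frac{3708520}{15548} = 336 \left(- \frac{1}{27740}\right) + 3708520 \cdot \frac{1}{15548} = - \frac{84}{6935} + \frac{40310}{169} = \frac{279535654}{1172015}$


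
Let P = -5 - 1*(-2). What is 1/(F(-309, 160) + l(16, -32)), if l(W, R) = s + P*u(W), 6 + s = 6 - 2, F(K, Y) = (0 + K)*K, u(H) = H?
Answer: 1/95431 ≈ 1.0479e-5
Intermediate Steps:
F(K, Y) = K**2 (F(K, Y) = K*K = K**2)
P = -3 (P = -5 + 2 = -3)
s = -2 (s = -6 + (6 - 2) = -6 + 4 = -2)
l(W, R) = -2 - 3*W
1/(F(-309, 160) + l(16, -32)) = 1/((-309)**2 + (-2 - 3*16)) = 1/(95481 + (-2 - 48)) = 1/(95481 - 50) = 1/95431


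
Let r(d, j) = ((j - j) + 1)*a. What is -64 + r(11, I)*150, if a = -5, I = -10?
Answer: -814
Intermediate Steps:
r(d, j) = -5 (r(d, j) = ((j - j) + 1)*(-5) = (0 + 1)*(-5) = 1*(-5) = -5)
-64 + r(11, I)*150 = -64 - 5*150 = -64 - 750 = -814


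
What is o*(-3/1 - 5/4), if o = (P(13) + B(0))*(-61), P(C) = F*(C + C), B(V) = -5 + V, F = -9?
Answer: -247843/4 ≈ -61961.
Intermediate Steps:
P(C) = -18*C (P(C) = -9*(C + C) = -18*C)
o = 14579 (o = (-18*13 + (-5 + 0))*(-61) = (-234 - 5)*(-61) = -239*(-61) = 14579)
o*(-3/1 - 5/4) = 14579*(-3/1 - 5/4) = 14579*(-3*1 - 5*¼) = 14579*(-3 - 5/4) = 14579*(-17/4) = -247843/4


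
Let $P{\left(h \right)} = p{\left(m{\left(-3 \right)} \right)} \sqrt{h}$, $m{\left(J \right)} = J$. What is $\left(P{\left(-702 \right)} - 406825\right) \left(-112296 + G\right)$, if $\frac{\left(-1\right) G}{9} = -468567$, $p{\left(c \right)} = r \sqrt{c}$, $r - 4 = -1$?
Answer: $-1669938107775 - 110829789 \sqrt{26} \approx -1.6705 \cdot 10^{12}$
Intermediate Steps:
$r = 3$ ($r = 4 - 1 = 3$)
$p{\left(c \right)} = 3 \sqrt{c}$
$G = 4217103$ ($G = \left(-9\right) \left(-468567\right) = 4217103$)
$P{\left(h \right)} = 3 i \sqrt{3} \sqrt{h}$ ($P{\left(h \right)} = 3 \sqrt{-3} \sqrt{h} = 3 i \sqrt{3} \sqrt{h}$)
$\left(P{\left(-702 \right)} - 406825\right) \left(-112296 + G\right) = \left(3 i \sqrt{3} \sqrt{-702} - 406825\right) \left(-112296 + 4217103\right) = \left(3 i \sqrt{3} \cdot 3 i \sqrt{78} - 406825\right) 4104807 = \left(- 27 \sqrt{26} - 406825\right) 4104807 = \left(-406825 - 27 \sqrt{26}\right) 4104807 = -1669938107775 - 110829789 \sqrt{26}$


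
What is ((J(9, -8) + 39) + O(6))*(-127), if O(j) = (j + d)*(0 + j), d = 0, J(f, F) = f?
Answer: -10668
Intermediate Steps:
O(j) = j² (O(j) = (j + 0)*(0 + j) = j*j = j²)
((J(9, -8) + 39) + O(6))*(-127) = ((9 + 39) + 6²)*(-127) = (48 + 36)*(-127) = 84*(-127) = -10668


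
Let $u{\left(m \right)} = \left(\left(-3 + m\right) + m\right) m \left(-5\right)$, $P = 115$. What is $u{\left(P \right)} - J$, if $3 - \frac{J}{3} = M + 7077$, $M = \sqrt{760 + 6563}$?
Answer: $-109303 + 3 \sqrt{7323} \approx -1.0905 \cdot 10^{5}$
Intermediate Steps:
$M = \sqrt{7323} \approx 85.574$
$u{\left(m \right)} = - 5 m \left(-3 + 2 m\right)$ ($u{\left(m \right)} = \left(-3 + 2 m\right) m \left(-5\right) = m \left(-3 + 2 m\right) \left(-5\right) = - 5 m \left(-3 + 2 m\right)$)
$J = -21222 - 3 \sqrt{7323}$ ($J = 9 - 3 \left(\sqrt{7323} + 7077\right) = 9 - 3 \left(7077 + \sqrt{7323}\right) = 9 - \left(21231 + 3 \sqrt{7323}\right) = -21222 - 3 \sqrt{7323} \approx -21479.0$)
$u{\left(P \right)} - J = 5 \cdot 115 \left(3 - 230\right) - \left(-21222 - 3 \sqrt{7323}\right) = 5 \cdot 115 \left(3 - 230\right) + \left(21222 + 3 \sqrt{7323}\right) = 5 \cdot 115 \left(-227\right) + \left(21222 + 3 \sqrt{7323}\right) = -130525 + \left(21222 + 3 \sqrt{7323}\right) = -109303 + 3 \sqrt{7323}$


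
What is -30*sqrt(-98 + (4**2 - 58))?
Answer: -60*I*sqrt(35) ≈ -354.96*I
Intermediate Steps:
-30*sqrt(-98 + (4**2 - 58)) = -30*sqrt(-98 + (16 - 58)) = -30*sqrt(-98 - 42) = -60*I*sqrt(35)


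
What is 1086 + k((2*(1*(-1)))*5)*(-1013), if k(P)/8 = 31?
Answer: -250138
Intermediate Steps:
k(P) = 248 (k(P) = 8*31 = 248)
1086 + k((2*(1*(-1)))*5)*(-1013) = 1086 + 248*(-1013) = 1086 - 251224 = -250138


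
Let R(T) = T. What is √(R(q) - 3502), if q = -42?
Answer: 2*I*√886 ≈ 59.531*I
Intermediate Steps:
√(R(q) - 3502) = √(-42 - 3502) = √(-3544) = 2*I*√886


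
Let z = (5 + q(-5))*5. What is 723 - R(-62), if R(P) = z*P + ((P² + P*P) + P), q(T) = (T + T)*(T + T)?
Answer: 25647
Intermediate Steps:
q(T) = 4*T² (q(T) = (2*T)*(2*T) = 4*T²)
z = 525 (z = (5 + 4*(-5)²)*5 = (5 + 4*25)*5 = (5 + 100)*5 = 105*5 = 525)
R(P) = 2*P² + 526*P (R(P) = 525*P + ((P² + P*P) + P) = 525*P + ((P² + P²) + P) = 525*P + (2*P² + P) = 525*P + (P + 2*P²) = 2*P² + 526*P)
723 - R(-62) = 723 - 2*(-62)*(263 - 62) = 723 - 2*(-62)*201 = 723 - 1*(-24924) = 723 + 24924 = 25647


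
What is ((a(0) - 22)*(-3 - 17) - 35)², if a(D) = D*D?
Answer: 164025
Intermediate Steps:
a(D) = D²
((a(0) - 22)*(-3 - 17) - 35)² = ((0² - 22)*(-3 - 17) - 35)² = ((0 - 22)*(-20) - 35)² = (-22*(-20) - 35)² = (440 - 35)² = 405² = 164025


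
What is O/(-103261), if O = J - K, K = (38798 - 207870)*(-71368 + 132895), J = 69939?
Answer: -10402562883/103261 ≈ -1.0074e+5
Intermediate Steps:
K = -10402492944 (K = -169072*61527 = -10402492944)
O = 10402562883 (O = 69939 - 1*(-10402492944) = 69939 + 10402492944 = 10402562883)
O/(-103261) = 10402562883/(-103261) = 10402562883*(-1/103261) = -10402562883/103261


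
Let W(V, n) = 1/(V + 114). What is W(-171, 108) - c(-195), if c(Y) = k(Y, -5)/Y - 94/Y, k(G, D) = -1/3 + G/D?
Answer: -3349/11115 ≈ -0.30130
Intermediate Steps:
k(G, D) = -⅓ + G/D (k(G, D) = -1*⅓ + G/D = -⅓ + G/D)
W(V, n) = 1/(114 + V)
c(Y) = -94/Y + (-⅓ - Y/5)/Y (c(Y) = ((Y - ⅓*(-5))/(-5))/Y - 94/Y = (-(Y + 5/3)/5)/Y - 94/Y = (-(5/3 + Y)/5)/Y - 94/Y = (-⅓ - Y/5)/Y - 94/Y = -94/Y + (-⅓ - Y/5)/Y)
W(-171, 108) - c(-195) = 1/(114 - 171) - (-1415 - 3*(-195))/(15*(-195)) = 1/(-57) - (-1)*(-1415 + 585)/(15*195) = -1/57 - (-1)*(-830)/(15*195) = -1/57 - 1*166/585 = -1/57 - 166/585 = -3349/11115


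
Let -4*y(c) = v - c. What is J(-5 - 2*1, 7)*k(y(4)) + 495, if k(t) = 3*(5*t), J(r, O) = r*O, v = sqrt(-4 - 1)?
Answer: -240 + 735*I*sqrt(5)/4 ≈ -240.0 + 410.88*I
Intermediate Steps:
v = I*sqrt(5) (v = sqrt(-5) = I*sqrt(5) ≈ 2.2361*I)
J(r, O) = O*r
y(c) = c/4 - I*sqrt(5)/4 (y(c) = -(I*sqrt(5) - c)/4 = -(-c + I*sqrt(5))/4 = c/4 - I*sqrt(5)/4)
k(t) = 15*t
J(-5 - 2*1, 7)*k(y(4)) + 495 = (7*(-5 - 2*1))*(15*((1/4)*4 - I*sqrt(5)/4)) + 495 = (7*(-5 - 2))*(15*(1 - I*sqrt(5)/4)) + 495 = (7*(-7))*(15 - 15*I*sqrt(5)/4) + 495 = -49*(15 - 15*I*sqrt(5)/4) + 495 = (-735 + 735*I*sqrt(5)/4) + 495 = -240 + 735*I*sqrt(5)/4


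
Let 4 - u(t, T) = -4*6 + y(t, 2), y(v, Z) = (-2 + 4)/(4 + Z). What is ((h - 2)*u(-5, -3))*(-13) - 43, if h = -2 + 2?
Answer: 2029/3 ≈ 676.33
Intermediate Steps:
h = 0
y(v, Z) = 2/(4 + Z)
u(t, T) = 83/3 (u(t, T) = 4 - (-4*6 + 2/(4 + 2)) = 4 - (-24 + 2/6) = 4 - (-24 + 2*(⅙)) = 4 - (-24 + ⅓) = 4 - 1*(-71/3) = 4 + 71/3 = 83/3)
((h - 2)*u(-5, -3))*(-13) - 43 = ((0 - 2)*(83/3))*(-13) - 43 = -2*83/3*(-13) - 43 = -166/3*(-13) - 43 = 2158/3 - 43 = 2029/3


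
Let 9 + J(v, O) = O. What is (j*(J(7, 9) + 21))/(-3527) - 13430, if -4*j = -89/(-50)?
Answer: -9473520131/705400 ≈ -13430.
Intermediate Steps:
j = -89/200 (j = -(-89)/(4*(-50)) = -(-89)*(-1)/(4*50) = -1/4*89/50 = -89/200 ≈ -0.44500)
J(v, O) = -9 + O
(j*(J(7, 9) + 21))/(-3527) - 13430 = -89*((-9 + 9) + 21)/200/(-3527) - 13430 = -89*(0 + 21)/200*(-1/3527) - 13430 = -89/200*21*(-1/3527) - 13430 = -1869/200*(-1/3527) - 13430 = 1869/705400 - 13430 = -9473520131/705400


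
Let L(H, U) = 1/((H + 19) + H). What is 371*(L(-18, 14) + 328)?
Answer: 2068325/17 ≈ 1.2167e+5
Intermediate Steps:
L(H, U) = 1/(19 + 2*H) (L(H, U) = 1/((19 + H) + H) = 1/(19 + 2*H))
371*(L(-18, 14) + 328) = 371*(1/(19 + 2*(-18)) + 328) = 371*(1/(19 - 36) + 328) = 371*(1/(-17) + 328) = 371*(-1/17 + 328) = 371*(5575/17) = 2068325/17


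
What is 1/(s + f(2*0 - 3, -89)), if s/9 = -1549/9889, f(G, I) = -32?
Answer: -9889/330389 ≈ -0.029931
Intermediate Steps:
s = -13941/9889 (s = 9*(-1549/9889) = -13941/9889 ≈ -1.4097)
1/(s + f(2*0 - 3, -89)) = 1/(-13941/9889 - 32) = 1/(-330389/9889) = -9889/330389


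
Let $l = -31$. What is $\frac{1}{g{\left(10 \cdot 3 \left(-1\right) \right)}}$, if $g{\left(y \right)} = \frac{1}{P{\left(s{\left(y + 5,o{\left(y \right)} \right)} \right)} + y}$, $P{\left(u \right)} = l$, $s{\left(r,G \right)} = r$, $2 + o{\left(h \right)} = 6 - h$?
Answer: $-61$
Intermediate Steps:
$o{\left(h \right)} = 4 - h$ ($o{\left(h \right)} = -2 - \left(-6 + h\right) = 4 - h$)
$P{\left(u \right)} = -31$
$g{\left(y \right)} = \frac{1}{-31 + y}$
$\frac{1}{g{\left(10 \cdot 3 \left(-1\right) \right)}} = \frac{1}{\frac{1}{-31 + 10 \cdot 3 \left(-1\right)}} = \frac{1}{\frac{1}{-31 + 30 \left(-1\right)}} = \frac{1}{\frac{1}{-31 - 30}} = \frac{1}{\frac{1}{-61}} = \frac{1}{- \frac{1}{61}} = -61$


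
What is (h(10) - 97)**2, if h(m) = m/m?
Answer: 9216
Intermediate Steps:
h(m) = 1
(h(10) - 97)**2 = (1 - 97)**2 = (-96)**2 = 9216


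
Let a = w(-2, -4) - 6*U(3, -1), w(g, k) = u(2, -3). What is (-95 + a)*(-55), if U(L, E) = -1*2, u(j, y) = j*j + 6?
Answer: 4015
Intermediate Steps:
u(j, y) = 6 + j² (u(j, y) = j² + 6 = 6 + j²)
U(L, E) = -2
w(g, k) = 10 (w(g, k) = 6 + 2² = 6 + 4 = 10)
a = 22 (a = 10 - 6*(-2) = 10 + 12 = 22)
(-95 + a)*(-55) = (-95 + 22)*(-55) = -73*(-55) = 4015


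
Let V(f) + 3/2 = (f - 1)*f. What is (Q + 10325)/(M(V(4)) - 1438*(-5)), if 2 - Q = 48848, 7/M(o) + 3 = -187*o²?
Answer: -3177173559/593023982 ≈ -5.3576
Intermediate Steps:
V(f) = -3/2 + f*(-1 + f) (V(f) = -3/2 + (f - 1)*f = -3/2 + (-1 + f)*f = -3/2 + f*(-1 + f))
M(o) = 7/(-3 - 187*o²)
Q = -48846 (Q = 2 - 1*48848 = 2 - 48848 = -48846)
(Q + 10325)/(M(V(4)) - 1438*(-5)) = (-48846 + 10325)/(-7/(3 + 187*(-3/2 + 4² - 1*4)²) - 1438*(-5)) = -38521/(-7/(3 + 187*(-3/2 + 16 - 4)²) + 7190) = -38521/(-7/(3 + 187*(21/2)²) + 7190) = -38521/(-7/(3 + 187*(441/4)) + 7190) = -38521/(-7/(3 + 82467/4) + 7190) = -38521/(-7/82479/4 + 7190) = -38521/(-7*4/82479 + 7190) = -38521/(-28/82479 + 7190) = -38521/593023982/82479 = -38521*82479/593023982 = -3177173559/593023982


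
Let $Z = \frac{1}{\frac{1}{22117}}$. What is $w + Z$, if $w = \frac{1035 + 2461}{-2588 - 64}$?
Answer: $\frac{14662697}{663} \approx 22116.0$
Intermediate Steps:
$Z = 22117$ ($Z = \frac{1}{\frac{1}{22117}} = 22117$)
$w = - \frac{874}{663}$ ($w = \frac{3496}{-2652} = 3496 \left(- \frac{1}{2652}\right) = - \frac{874}{663} \approx -1.3183$)
$w + Z = - \frac{874}{663} + 22117 = \frac{14662697}{663}$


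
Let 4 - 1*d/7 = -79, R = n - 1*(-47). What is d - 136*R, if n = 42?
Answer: -11523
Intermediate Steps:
R = 89 (R = 42 - 1*(-47) = 42 + 47 = 89)
d = 581 (d = 28 - 7*(-79) = 28 + 553 = 581)
d - 136*R = 581 - 136*89 = 581 - 12104 = -11523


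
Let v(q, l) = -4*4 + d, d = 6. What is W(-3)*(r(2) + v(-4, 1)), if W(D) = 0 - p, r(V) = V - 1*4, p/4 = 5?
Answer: 240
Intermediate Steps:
p = 20 (p = 4*5 = 20)
r(V) = -4 + V (r(V) = V - 4 = -4 + V)
W(D) = -20 (W(D) = 0 - 1*20 = 0 - 20 = -20)
v(q, l) = -10 (v(q, l) = -4*4 + 6 = -16 + 6 = -10)
W(-3)*(r(2) + v(-4, 1)) = -20*((-4 + 2) - 10) = -20*(-2 - 10) = -20*(-12) = 240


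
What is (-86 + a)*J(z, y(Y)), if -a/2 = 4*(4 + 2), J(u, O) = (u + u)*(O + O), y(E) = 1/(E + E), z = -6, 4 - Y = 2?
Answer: 804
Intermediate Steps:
Y = 2 (Y = 4 - 1*2 = 4 - 2 = 2)
y(E) = 1/(2*E)
J(u, O) = 4*O*u (J(u, O) = (2*u)*(2*O) = 4*O*u)
a = -48 (a = -8*(4 + 2) = -8*6 = -2*24 = -48)
(-86 + a)*J(z, y(Y)) = (-86 - 48)*(4*((½)/2)*(-6)) = -536*(½)*(½)*(-6) = -536*(-6)/4 = -134*(-6) = 804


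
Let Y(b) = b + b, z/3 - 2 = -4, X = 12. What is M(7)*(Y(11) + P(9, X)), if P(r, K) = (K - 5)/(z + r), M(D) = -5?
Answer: -365/3 ≈ -121.67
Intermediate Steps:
z = -6 (z = 6 + 3*(-4) = 6 - 12 = -6)
P(r, K) = (-5 + K)/(-6 + r) (P(r, K) = (K - 5)/(-6 + r) = (-5 + K)/(-6 + r))
Y(b) = 2*b
M(7)*(Y(11) + P(9, X)) = -5*(2*11 + (-5 + 12)/(-6 + 9)) = -5*(22 + 7/3) = -5*73/3 = -365/3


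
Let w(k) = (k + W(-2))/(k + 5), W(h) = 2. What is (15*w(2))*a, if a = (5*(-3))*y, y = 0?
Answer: 0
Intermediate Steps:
w(k) = (2 + k)/(5 + k) (w(k) = (k + 2)/(k + 5) = (2 + k)/(5 + k))
a = 0 (a = (5*(-3))*0 = -15*0 = 0)
(15*w(2))*a = (15*((2 + 2)/(5 + 2)))*0 = (15*(4/7))*0 = (60/7)*0 = 0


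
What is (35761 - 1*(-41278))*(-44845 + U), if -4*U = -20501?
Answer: -12239879281/4 ≈ -3.0600e+9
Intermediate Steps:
U = 20501/4 (U = -1/4*(-20501) = 20501/4 ≈ 5125.3)
(35761 - 1*(-41278))*(-44845 + U) = (35761 - 1*(-41278))*(-44845 + 20501/4) = (35761 + 41278)*(-158879/4) = 77039*(-158879/4) = -12239879281/4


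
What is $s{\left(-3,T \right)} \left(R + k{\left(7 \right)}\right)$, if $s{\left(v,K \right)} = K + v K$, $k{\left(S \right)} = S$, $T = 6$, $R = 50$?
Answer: $-684$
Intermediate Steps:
$s{\left(v,K \right)} = K + K v$
$s{\left(-3,T \right)} \left(R + k{\left(7 \right)}\right) = 6 \left(1 - 3\right) \left(50 + 7\right) = 6 \left(-2\right) 57 = \left(-12\right) 57 = -684$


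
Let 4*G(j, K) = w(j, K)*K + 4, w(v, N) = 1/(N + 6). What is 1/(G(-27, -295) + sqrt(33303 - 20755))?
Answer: -1677356/16766238727 + 2672672*sqrt(3137)/16766238727 ≈ 0.0088282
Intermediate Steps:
w(v, N) = 1/(6 + N)
G(j, K) = 1 + K/(4*(6 + K)) (G(j, K) = (K/(6 + K) + 4)/4 = (4 + K/(6 + K))/4 = 1 + K/(4*(6 + K)))
1/(G(-27, -295) + sqrt(33303 - 20755)) = 1/((24 + 5*(-295))/(4*(6 - 295)) + sqrt(33303 - 20755)) = 1/((1/4)*(24 - 1475)/(-289) + sqrt(12548)) = 1/((1/4)*(-1/289)*(-1451) + 2*sqrt(3137)) = 1/(1451/1156 + 2*sqrt(3137))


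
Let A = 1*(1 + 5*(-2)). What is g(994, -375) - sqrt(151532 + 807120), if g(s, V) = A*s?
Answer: -8946 - 2*sqrt(239663) ≈ -9925.1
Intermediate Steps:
A = -9 (A = 1*(1 - 10) = 1*(-9) = -9)
g(s, V) = -9*s
g(994, -375) - sqrt(151532 + 807120) = -9*994 - sqrt(151532 + 807120) = -8946 - sqrt(958652) = -8946 - 2*sqrt(239663)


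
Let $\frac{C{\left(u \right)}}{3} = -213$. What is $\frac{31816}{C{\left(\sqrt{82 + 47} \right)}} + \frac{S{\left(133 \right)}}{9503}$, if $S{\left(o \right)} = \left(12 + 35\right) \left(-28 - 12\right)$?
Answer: $- \frac{303548768}{6072417} \approx -49.988$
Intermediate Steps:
$S{\left(o \right)} = -1880$ ($S{\left(o \right)} = 47 \left(-40\right) = -1880$)
$C{\left(u \right)} = -639$ ($C{\left(u \right)} = 3 \left(-213\right) = -639$)
$\frac{31816}{C{\left(\sqrt{82 + 47} \right)}} + \frac{S{\left(133 \right)}}{9503} = \frac{31816}{-639} - \frac{1880}{9503} = 31816 \left(- \frac{1}{639}\right) - \frac{1880}{9503} = - \frac{31816}{639} - \frac{1880}{9503} = - \frac{303548768}{6072417}$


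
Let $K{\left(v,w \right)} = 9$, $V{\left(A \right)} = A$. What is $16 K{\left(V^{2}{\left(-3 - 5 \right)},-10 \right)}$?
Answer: $144$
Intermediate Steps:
$16 K{\left(V^{2}{\left(-3 - 5 \right)},-10 \right)} = 16 \cdot 9 = 144$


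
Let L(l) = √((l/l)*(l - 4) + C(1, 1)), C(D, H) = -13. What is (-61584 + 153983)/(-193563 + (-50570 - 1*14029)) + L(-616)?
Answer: -92399/258162 + I*√633 ≈ -0.35791 + 25.159*I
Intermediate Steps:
L(l) = √(-17 + l) (L(l) = √((l/l)*(l - 4) - 13) = √(1*(-4 + l) - 13) = √((-4 + l) - 13) = √(-17 + l))
(-61584 + 153983)/(-193563 + (-50570 - 1*14029)) + L(-616) = (-61584 + 153983)/(-193563 + (-50570 - 1*14029)) + √(-17 - 616) = 92399/(-193563 + (-50570 - 14029)) + √(-633) = 92399/(-193563 - 64599) + I*√633 = 92399/(-258162) + I*√633 = 92399*(-1/258162) + I*√633 = -92399/258162 + I*√633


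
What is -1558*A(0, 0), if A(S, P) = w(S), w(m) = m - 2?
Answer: 3116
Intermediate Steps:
w(m) = -2 + m
A(S, P) = -2 + S
-1558*A(0, 0) = -1558*(-2 + 0) = -1558*(-2) = 3116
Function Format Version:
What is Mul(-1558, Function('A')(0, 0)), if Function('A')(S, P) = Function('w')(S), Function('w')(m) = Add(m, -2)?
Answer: 3116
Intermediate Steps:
Function('w')(m) = Add(-2, m)
Function('A')(S, P) = Add(-2, S)
Mul(-1558, Function('A')(0, 0)) = Mul(-1558, Add(-2, 0)) = Mul(-1558, -2) = 3116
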